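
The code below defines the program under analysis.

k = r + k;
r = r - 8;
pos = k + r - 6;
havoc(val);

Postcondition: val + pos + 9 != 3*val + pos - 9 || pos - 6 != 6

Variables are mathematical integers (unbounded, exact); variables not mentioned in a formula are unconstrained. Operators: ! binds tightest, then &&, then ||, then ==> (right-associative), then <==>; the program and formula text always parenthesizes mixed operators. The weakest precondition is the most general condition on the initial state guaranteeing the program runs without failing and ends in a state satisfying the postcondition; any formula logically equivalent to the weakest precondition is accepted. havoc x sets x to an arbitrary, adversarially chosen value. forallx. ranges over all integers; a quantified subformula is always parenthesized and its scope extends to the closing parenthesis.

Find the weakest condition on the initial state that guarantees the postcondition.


Working backward. After the program, the postcondition val + pos + 9 != 3*val + pos - 9 || pos - 6 != 6 must hold; in canonical form it is 2*val != 18 || pos != 12.
Before havoc val: forall val_1. (2*val_1 != 18 || pos != 12)
Before pos := k + r - 6: forall val_1. (2*val_1 != 18 || k + r != 18)
Before r := r - 8: forall val_1. (2*val_1 != 18 || k + r != 26)
Before k := r + k: forall val_1. (2*val_1 != 18 || k + 2*r != 26)
Answer: WP = forall val_1. (2*val_1 != 18 || k + 2*r != 26)


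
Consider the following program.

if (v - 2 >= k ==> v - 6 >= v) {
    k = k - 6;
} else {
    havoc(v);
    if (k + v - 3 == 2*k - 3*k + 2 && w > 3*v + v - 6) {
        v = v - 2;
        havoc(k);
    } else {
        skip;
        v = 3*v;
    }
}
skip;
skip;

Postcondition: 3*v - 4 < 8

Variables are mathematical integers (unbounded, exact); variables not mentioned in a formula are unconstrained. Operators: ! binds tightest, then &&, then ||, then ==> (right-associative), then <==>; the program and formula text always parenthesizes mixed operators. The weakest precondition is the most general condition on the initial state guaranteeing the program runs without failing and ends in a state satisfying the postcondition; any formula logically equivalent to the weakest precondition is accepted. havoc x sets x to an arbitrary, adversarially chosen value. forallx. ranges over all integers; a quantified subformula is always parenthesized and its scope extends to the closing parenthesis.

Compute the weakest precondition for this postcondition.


Working backward. After the program, the postcondition 3*v - 4 < 8 must hold; in canonical form it is 3*v < 12.
Before skip: 3*v < 12
Before skip: 3*v < 12
Then branch requires 3*v < 12; else branch requires forall v_1. (((2*k + v_1 == 5 && w > 4*v_1 - 6) ==> 3*v_1 < 18) && ((!(2*k + v_1 == 5 && w > 4*v_1 - 6)) ==> 9*v_1 < 12)).
Before the if: ((!(v >= k + 2)) ==> 3*v < 12) && (v >= k + 2 ==> (forall v_1. (((2*k + v_1 == 5 && w > 4*v_1 - 6) ==> 3*v_1 < 18) && ((!(2*k + v_1 == 5 && w > 4*v_1 - 6)) ==> 9*v_1 < 12))))
Answer: WP = ((!(v >= k + 2)) ==> 3*v < 12) && (v >= k + 2 ==> (forall v_1. (((2*k + v_1 == 5 && w > 4*v_1 - 6) ==> 3*v_1 < 18) && ((!(2*k + v_1 == 5 && w > 4*v_1 - 6)) ==> 9*v_1 < 12))))


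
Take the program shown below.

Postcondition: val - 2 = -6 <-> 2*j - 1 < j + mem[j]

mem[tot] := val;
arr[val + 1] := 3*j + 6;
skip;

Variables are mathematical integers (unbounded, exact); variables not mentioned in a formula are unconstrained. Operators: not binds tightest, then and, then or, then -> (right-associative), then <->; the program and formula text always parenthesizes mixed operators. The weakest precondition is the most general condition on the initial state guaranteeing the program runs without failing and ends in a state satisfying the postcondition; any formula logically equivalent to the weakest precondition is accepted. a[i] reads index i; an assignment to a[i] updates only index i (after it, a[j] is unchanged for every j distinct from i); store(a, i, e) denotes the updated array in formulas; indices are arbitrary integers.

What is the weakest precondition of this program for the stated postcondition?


Working backward. After the program, the postcondition val - 2 = -6 <-> 2*j - 1 < j + mem[j] must hold; in canonical form it is val = -4 <-> j < mem[j] + 1.
Before skip: val = -4 <-> j < mem[j] + 1
Before arr[val + 1] := 3*j + 6: val = -4 <-> j < mem[j] + 1
Before mem[tot] := val: val = -4 <-> j < store(mem, tot, val)[j] + 1
Answer: WP = val = -4 <-> j < store(mem, tot, val)[j] + 1


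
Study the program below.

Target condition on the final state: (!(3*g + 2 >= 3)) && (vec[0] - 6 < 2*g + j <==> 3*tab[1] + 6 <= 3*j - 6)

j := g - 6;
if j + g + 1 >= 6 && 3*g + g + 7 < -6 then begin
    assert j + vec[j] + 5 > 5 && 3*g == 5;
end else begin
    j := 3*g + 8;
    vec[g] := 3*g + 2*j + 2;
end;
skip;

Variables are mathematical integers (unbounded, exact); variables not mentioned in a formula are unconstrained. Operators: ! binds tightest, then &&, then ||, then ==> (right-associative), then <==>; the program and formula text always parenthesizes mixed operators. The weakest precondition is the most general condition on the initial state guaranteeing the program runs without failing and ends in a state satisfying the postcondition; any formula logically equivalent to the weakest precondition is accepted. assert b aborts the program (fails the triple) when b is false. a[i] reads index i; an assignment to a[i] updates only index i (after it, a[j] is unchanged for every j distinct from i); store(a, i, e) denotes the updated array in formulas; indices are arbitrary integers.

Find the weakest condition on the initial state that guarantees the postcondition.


Working backward. After the program, the postcondition (!(3*g + 2 >= 3)) && (vec[0] - 6 < 2*g + j <==> 3*tab[1] + 6 <= 3*j - 6) must hold; in canonical form it is (!(3*g >= 1)) && (vec[0] < 2*g + j + 6 <==> 3*tab[1] <= 3*j - 12).
Before skip: (!(3*g >= 1)) && (vec[0] < 2*g + j + 6 <==> 3*tab[1] <= 3*j - 12)
Then branch requires vec[j] + j > 0 && 3*g == 5 && (!(3*g >= 1)) && (vec[0] < 2*g + j + 6 <==> 3*tab[1] <= 3*j - 12); else branch requires (!(3*g >= 1)) && (store(vec, g, 9*g + 18)[0] < 5*g + 14 <==> 3*tab[1] <= 9*g + 12).
Before the if: ((g + j >= 5 && 4*g < -13) ==> (vec[j] + j > 0 && 3*g == 5 && (!(3*g >= 1)) && (vec[0] < 2*g + j + 6 <==> 3*tab[1] <= 3*j - 12))) && ((!(g + j >= 5 && 4*g < -13)) ==> ((!(3*g >= 1)) && (store(vec, g, 9*g + 18)[0] < 5*g + 14 <==> 3*tab[1] <= 9*g + 12)))
Before j := g - 6: ((2*g >= 11 && 4*g < -13) ==> (vec[g - 6] + g > 6 && 3*g == 5 && (!(3*g >= 1)) && (vec[0] < 3*g <==> 3*tab[1] <= 3*g - 30))) && ((!(2*g >= 11 && 4*g < -13)) ==> ((!(3*g >= 1)) && (store(vec, g, 9*g + 18)[0] < 5*g + 14 <==> 3*tab[1] <= 9*g + 12)))
Answer: WP = ((2*g >= 11 && 4*g < -13) ==> (vec[g - 6] + g > 6 && 3*g == 5 && (!(3*g >= 1)) && (vec[0] < 3*g <==> 3*tab[1] <= 3*g - 30))) && ((!(2*g >= 11 && 4*g < -13)) ==> ((!(3*g >= 1)) && (store(vec, g, 9*g + 18)[0] < 5*g + 14 <==> 3*tab[1] <= 9*g + 12)))


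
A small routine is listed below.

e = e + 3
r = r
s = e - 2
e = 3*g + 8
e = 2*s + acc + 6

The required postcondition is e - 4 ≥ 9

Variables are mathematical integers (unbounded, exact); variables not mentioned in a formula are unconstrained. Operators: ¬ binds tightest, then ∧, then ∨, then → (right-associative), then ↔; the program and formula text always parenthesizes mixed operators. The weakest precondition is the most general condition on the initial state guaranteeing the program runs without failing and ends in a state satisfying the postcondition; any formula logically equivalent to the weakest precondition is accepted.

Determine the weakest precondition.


Working backward. After the program, the postcondition e - 4 ≥ 9 must hold; in canonical form it is e ≥ 13.
Before e := 2*s + acc + 6: acc + 2*s ≥ 7
Before e := 3*g + 8: acc + 2*s ≥ 7
Before s := e - 2: acc + 2*e ≥ 11
Before r := r: acc + 2*e ≥ 11
Before e := e + 3: acc + 2*e ≥ 5
Answer: WP = acc + 2*e ≥ 5


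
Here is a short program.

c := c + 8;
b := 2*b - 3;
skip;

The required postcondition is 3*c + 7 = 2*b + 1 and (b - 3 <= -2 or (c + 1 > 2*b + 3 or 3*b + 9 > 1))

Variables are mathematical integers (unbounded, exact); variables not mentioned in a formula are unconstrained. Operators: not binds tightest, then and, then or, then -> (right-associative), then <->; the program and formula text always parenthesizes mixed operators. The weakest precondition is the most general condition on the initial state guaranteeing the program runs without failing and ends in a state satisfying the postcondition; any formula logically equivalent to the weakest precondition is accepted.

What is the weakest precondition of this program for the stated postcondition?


Working backward. After the program, the postcondition 3*c + 7 = 2*b + 1 and (b - 3 <= -2 or (c + 1 > 2*b + 3 or 3*b + 9 > 1)) must hold; in canonical form it is 3*c = 2*b - 6 and (b <= 1 or c > 2*b + 2 or 3*b > -8).
Before skip: 3*c = 2*b - 6 and (b <= 1 or c > 2*b + 2 or 3*b > -8)
Before b := 2*b - 3: 3*c = 4*b - 12 and (2*b <= 4 or c > 4*b - 4 or 6*b > 1)
Before c := c + 8: 3*c = 4*b - 36 and (2*b <= 4 or c > 4*b - 12 or 6*b > 1)
Answer: WP = 3*c = 4*b - 36 and (2*b <= 4 or c > 4*b - 12 or 6*b > 1)


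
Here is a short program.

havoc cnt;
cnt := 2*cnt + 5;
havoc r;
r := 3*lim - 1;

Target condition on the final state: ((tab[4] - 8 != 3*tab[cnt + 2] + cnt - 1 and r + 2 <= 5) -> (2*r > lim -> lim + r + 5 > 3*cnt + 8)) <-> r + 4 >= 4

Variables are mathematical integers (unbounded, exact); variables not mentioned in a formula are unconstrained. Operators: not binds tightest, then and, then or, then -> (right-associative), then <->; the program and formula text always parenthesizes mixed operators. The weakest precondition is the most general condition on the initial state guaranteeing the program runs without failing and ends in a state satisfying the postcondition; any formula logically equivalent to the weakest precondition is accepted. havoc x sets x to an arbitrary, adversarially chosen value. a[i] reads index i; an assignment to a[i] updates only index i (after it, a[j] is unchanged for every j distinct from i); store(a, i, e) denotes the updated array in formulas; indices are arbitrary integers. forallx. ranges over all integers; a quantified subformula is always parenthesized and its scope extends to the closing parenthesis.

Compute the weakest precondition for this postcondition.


Working backward. After the program, the postcondition ((tab[4] - 8 != 3*tab[cnt + 2] + cnt - 1 and r + 2 <= 5) -> (2*r > lim -> lim + r + 5 > 3*cnt + 8)) <-> r + 4 >= 4 must hold; in canonical form it is ((tab[4] != 3*tab[cnt + 2] + cnt + 7 and r <= 3) -> (2*r > lim -> lim + r > 3*cnt + 3)) <-> r >= 0.
Before r := 3*lim - 1: ((tab[4] != 3*tab[cnt + 2] + cnt + 7 and 3*lim <= 4) -> (5*lim > 2 -> 4*lim > 3*cnt + 4)) <-> 3*lim >= 1
Before havoc r: ((tab[4] != 3*tab[cnt + 2] + cnt + 7 and 3*lim <= 4) -> (5*lim > 2 -> 4*lim > 3*cnt + 4)) <-> 3*lim >= 1
Before cnt := 2*cnt + 5: ((tab[4] != 3*tab[2*cnt + 7] + 2*cnt + 12 and 3*lim <= 4) -> (5*lim > 2 -> 4*lim > 6*cnt + 19)) <-> 3*lim >= 1
Before havoc cnt: forall cnt_1. (((tab[4] != 3*tab[2*cnt_1 + 7] + 2*cnt_1 + 12 and 3*lim <= 4) -> (5*lim > 2 -> 4*lim > 6*cnt_1 + 19)) <-> 3*lim >= 1)
Answer: WP = forall cnt_1. (((tab[4] != 3*tab[2*cnt_1 + 7] + 2*cnt_1 + 12 and 3*lim <= 4) -> (5*lim > 2 -> 4*lim > 6*cnt_1 + 19)) <-> 3*lim >= 1)


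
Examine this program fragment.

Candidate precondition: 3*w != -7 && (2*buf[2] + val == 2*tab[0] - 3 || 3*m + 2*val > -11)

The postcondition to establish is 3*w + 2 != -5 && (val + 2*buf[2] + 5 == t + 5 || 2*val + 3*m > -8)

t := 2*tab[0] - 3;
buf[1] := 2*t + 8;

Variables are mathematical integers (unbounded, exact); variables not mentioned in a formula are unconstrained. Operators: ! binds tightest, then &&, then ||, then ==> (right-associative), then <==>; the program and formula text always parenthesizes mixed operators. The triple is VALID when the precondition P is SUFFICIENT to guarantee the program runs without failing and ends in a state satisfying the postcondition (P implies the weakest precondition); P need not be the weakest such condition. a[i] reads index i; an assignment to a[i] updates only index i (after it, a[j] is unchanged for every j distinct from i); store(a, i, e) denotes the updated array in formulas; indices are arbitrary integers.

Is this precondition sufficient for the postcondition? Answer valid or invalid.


Working backward. After the program, the postcondition 3*w + 2 != -5 && (val + 2*buf[2] + 5 == t + 5 || 2*val + 3*m > -8) must hold; in canonical form it is 3*w != -7 && (2*buf[2] + val == t || 3*m + 2*val > -8).
Before buf[1] := 2*t + 8: 3*w != -7 && (2*buf[2] + val == t || 3*m + 2*val > -8)
Before t := 2*tab[0] - 3: 3*w != -7 && (2*buf[2] + val == 2*tab[0] - 3 || 3*m + 2*val > -8)
The weakest precondition is 3*w != -7 && (2*buf[2] + val == 2*tab[0] - 3 || 3*m + 2*val > -8).
Check whether 3*w != -7 && (2*buf[2] + val == 2*tab[0] - 3 || 3*m + 2*val > -11) implies it.
Countermodel: at the initial state buf = {[0] = 0, [2] = 0, elsewhere 0}, m = -4, tab = {[0] = 3, [2] = 3, elsewhere 3}, val = 2, w = 0, the precondition holds but the weakest precondition fails.
Answer: invalid


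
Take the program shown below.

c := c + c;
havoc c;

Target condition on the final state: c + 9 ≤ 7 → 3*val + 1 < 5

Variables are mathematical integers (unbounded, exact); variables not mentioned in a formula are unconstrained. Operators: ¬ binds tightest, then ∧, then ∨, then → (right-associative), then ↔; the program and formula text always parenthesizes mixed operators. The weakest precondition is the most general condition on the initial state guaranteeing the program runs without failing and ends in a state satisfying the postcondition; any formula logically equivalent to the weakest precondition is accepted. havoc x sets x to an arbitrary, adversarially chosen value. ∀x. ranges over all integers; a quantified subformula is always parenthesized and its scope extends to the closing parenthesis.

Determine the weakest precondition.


Working backward. After the program, the postcondition c + 9 ≤ 7 → 3*val + 1 < 5 must hold; in canonical form it is c ≤ -2 → 3*val < 4.
Before havoc c: ∀c_1. (c_1 ≤ -2 → 3*val < 4)
Before c := c + c: ∀c_1. (c_1 ≤ -2 → 3*val < 4)
Answer: WP = ∀c_1. (c_1 ≤ -2 → 3*val < 4)


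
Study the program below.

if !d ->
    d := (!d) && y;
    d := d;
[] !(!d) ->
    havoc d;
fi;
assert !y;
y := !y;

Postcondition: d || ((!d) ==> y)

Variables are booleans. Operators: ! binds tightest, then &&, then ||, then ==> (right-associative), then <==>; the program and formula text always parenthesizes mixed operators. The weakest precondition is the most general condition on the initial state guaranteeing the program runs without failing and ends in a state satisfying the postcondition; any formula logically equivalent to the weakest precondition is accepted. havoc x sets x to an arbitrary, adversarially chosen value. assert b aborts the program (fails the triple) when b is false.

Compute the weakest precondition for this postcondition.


Working backward. After the program, d || ((!d) ==> y) must hold.
Before y := !y: d || ((!d) ==> (!y))
Before assert !y: (!y) && (d || ((!d) ==> (!y)))
Then branch requires (!y) && (((!d) && y) || ((!((!d) && y)) ==> (!y))); else branch requires !y.
Before the if: ((!d) ==> ((!y) && (((!d) && y) || ((!((!d) && y)) ==> (!y))))) && (d ==> (!y))
Answer: WP = ((!d) ==> ((!y) && (((!d) && y) || ((!((!d) && y)) ==> (!y))))) && (d ==> (!y))


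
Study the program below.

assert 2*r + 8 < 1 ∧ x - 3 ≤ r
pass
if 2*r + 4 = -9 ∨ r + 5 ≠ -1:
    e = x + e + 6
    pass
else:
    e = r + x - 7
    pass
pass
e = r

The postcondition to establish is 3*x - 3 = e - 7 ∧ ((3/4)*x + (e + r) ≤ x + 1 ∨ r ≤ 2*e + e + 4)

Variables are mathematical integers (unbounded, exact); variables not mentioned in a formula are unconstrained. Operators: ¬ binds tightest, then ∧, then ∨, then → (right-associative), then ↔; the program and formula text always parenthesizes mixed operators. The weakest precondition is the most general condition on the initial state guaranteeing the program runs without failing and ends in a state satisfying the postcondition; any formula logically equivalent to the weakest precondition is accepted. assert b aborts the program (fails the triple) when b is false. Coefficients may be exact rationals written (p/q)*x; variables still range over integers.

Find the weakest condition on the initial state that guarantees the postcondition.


Working backward. After the program, the postcondition 3*x - 3 = e - 7 ∧ ((3/4)*x + (e + r) ≤ x + 1 ∨ r ≤ 2*e + e + 4) must hold; in canonical form it is 3*x = e - 4 ∧ (e + r ≤ (1/4)*x + 1 ∨ r ≤ 3*e + 4).
Before e := r: 3*x = r - 4 ∧ (2*r ≤ (1/4)*x + 1 ∨ 2*r ≥ -4)
Before skip: 3*x = r - 4 ∧ (2*r ≤ (1/4)*x + 1 ∨ 2*r ≥ -4)
Then branch requires 3*x = r - 4 ∧ (2*r ≤ (1/4)*x + 1 ∨ 2*r ≥ -4); else branch requires 3*x = r - 4 ∧ (2*r ≤ (1/4)*x + 1 ∨ 2*r ≥ -4).
Before the if: ((2*r = -13 ∨ r ≠ -6) → (3*x = r - 4 ∧ (2*r ≤ (1/4)*x + 1 ∨ 2*r ≥ -4))) ∧ ((¬(2*r = -13 ∨ r ≠ -6)) → (3*x = r - 4 ∧ (2*r ≤ (1/4)*x + 1 ∨ 2*r ≥ -4)))
Before skip: ((2*r = -13 ∨ r ≠ -6) → (3*x = r - 4 ∧ (2*r ≤ (1/4)*x + 1 ∨ 2*r ≥ -4))) ∧ ((¬(2*r = -13 ∨ r ≠ -6)) → (3*x = r - 4 ∧ (2*r ≤ (1/4)*x + 1 ∨ 2*r ≥ -4)))
Before assert 2*r + 8 < 1 ∧ x - 3 ≤ r: 2*r < -7 ∧ x ≤ r + 3 ∧ ((2*r = -13 ∨ r ≠ -6) → (3*x = r - 4 ∧ (2*r ≤ (1/4)*x + 1 ∨ 2*r ≥ -4))) ∧ ((¬(2*r = -13 ∨ r ≠ -6)) → (3*x = r - 4 ∧ (2*r ≤ (1/4)*x + 1 ∨ 2*r ≥ -4)))
Answer: WP = 2*r < -7 ∧ x ≤ r + 3 ∧ ((2*r = -13 ∨ r ≠ -6) → (3*x = r - 4 ∧ (2*r ≤ (1/4)*x + 1 ∨ 2*r ≥ -4))) ∧ ((¬(2*r = -13 ∨ r ≠ -6)) → (3*x = r - 4 ∧ (2*r ≤ (1/4)*x + 1 ∨ 2*r ≥ -4)))


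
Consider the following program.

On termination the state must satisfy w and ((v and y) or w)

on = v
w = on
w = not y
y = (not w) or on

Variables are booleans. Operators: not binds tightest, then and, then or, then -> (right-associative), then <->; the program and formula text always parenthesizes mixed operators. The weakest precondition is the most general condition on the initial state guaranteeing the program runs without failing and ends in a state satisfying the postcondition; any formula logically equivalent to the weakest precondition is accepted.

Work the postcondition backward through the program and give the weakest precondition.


Working backward. After the program, w and ((v and y) or w) must hold.
Before y := (not w) or on: w and ((v and ((not w) or on)) or w)
Before w := not y: (not y) and ((v and (y or on)) or (not y))
Before w := on: (not y) and ((v and (y or on)) or (not y))
Before on := v: (not y) and ((v and (y or v)) or (not y))
Answer: WP = (not y) and ((v and (y or v)) or (not y))


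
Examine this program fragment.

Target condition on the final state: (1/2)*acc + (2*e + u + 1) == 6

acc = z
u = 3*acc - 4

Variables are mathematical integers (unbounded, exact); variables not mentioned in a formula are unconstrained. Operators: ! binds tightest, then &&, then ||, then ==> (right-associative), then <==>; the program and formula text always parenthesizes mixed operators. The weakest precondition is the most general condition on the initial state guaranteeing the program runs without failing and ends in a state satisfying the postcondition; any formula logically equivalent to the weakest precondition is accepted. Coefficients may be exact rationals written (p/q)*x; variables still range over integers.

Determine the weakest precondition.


Working backward. After the program, the postcondition (1/2)*acc + (2*e + u + 1) == 6 must hold; in canonical form it is (1/2)*acc + 2*e + u == 5.
Before u := 3*acc - 4: (7/2)*acc + 2*e == 9
Before acc := z: 2*e + (7/2)*z == 9
Answer: WP = 2*e + (7/2)*z == 9


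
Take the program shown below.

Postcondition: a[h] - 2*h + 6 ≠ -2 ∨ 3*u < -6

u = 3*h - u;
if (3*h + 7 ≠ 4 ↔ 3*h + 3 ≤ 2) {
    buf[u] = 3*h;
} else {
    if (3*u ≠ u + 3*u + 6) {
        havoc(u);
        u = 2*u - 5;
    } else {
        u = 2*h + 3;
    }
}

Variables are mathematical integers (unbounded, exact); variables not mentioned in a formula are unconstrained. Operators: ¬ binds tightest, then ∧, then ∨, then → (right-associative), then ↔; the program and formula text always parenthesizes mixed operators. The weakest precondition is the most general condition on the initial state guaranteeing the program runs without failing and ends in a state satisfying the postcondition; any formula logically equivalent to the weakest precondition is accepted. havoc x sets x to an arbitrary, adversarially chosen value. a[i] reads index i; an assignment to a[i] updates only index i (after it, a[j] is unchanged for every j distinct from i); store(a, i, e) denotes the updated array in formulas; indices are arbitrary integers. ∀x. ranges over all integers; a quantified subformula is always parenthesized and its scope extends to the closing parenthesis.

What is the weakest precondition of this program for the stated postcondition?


Working backward. After the program, the postcondition a[h] - 2*h + 6 ≠ -2 ∨ 3*u < -6 must hold; in canonical form it is a[h] ≠ 2*h - 8 ∨ 3*u < -6.
Then branch requires a[h] ≠ 2*h - 8 ∨ 3*u < -6; else branch requires (u ≠ -6 → (∀u_1. (a[h] ≠ 2*h - 8 ∨ 6*u_1 < 9))) ∧ ((¬(u ≠ -6)) → (a[h] ≠ 2*h - 8 ∨ 6*h < -15)).
Before the if: ((3*h ≠ -3 ↔ 3*h ≤ -1) → (a[h] ≠ 2*h - 8 ∨ 3*u < -6)) ∧ ((¬(3*h ≠ -3 ↔ 3*h ≤ -1)) → ((u ≠ -6 → (∀u_1. (a[h] ≠ 2*h - 8 ∨ 6*u_1 < 9))) ∧ ((¬(u ≠ -6)) → (a[h] ≠ 2*h - 8 ∨ 6*h < -15))))
Before u := 3*h - u: ((3*h ≠ -3 ↔ 3*h ≤ -1) → (a[h] ≠ 2*h - 8 ∨ 9*h < 3*u - 6)) ∧ ((¬(3*h ≠ -3 ↔ 3*h ≤ -1)) → ((3*h ≠ u - 6 → (∀u_1. (a[h] ≠ 2*h - 8 ∨ 6*u_1 < 9))) ∧ ((¬(3*h ≠ u - 6)) → (a[h] ≠ 2*h - 8 ∨ 6*h < -15))))
Answer: WP = ((3*h ≠ -3 ↔ 3*h ≤ -1) → (a[h] ≠ 2*h - 8 ∨ 9*h < 3*u - 6)) ∧ ((¬(3*h ≠ -3 ↔ 3*h ≤ -1)) → ((3*h ≠ u - 6 → (∀u_1. (a[h] ≠ 2*h - 8 ∨ 6*u_1 < 9))) ∧ ((¬(3*h ≠ u - 6)) → (a[h] ≠ 2*h - 8 ∨ 6*h < -15))))


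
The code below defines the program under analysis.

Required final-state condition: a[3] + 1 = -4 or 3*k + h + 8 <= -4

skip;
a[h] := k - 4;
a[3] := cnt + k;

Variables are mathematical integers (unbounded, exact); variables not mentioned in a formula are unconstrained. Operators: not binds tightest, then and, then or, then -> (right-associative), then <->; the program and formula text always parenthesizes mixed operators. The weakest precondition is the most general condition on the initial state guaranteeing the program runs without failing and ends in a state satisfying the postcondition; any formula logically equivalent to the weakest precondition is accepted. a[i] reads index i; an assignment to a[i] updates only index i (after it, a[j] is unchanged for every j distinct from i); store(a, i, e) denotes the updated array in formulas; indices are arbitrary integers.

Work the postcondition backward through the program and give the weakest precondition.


Working backward. After the program, the postcondition a[3] + 1 = -4 or 3*k + h + 8 <= -4 must hold; in canonical form it is a[3] = -5 or h + 3*k <= -12.
Before a[3] := cnt + k: cnt + k = -5 or h + 3*k <= -12
Before a[h] := k - 4: cnt + k = -5 or h + 3*k <= -12
Before skip: cnt + k = -5 or h + 3*k <= -12
Answer: WP = cnt + k = -5 or h + 3*k <= -12


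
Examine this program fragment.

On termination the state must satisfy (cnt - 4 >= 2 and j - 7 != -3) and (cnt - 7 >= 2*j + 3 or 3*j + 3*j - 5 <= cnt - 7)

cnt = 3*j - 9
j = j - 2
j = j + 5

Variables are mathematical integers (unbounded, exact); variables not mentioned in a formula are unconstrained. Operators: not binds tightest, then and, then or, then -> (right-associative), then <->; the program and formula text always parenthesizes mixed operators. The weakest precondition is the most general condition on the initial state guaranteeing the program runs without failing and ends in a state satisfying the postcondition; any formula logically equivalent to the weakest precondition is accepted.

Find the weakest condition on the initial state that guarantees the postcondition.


Working backward. After the program, the postcondition (cnt - 4 >= 2 and j - 7 != -3) and (cnt - 7 >= 2*j + 3 or 3*j + 3*j - 5 <= cnt - 7) must hold; in canonical form it is cnt >= 6 and j != 4 and (cnt >= 2*j + 10 or 6*j <= cnt - 2).
Before j := j + 5: cnt >= 6 and j != -1 and (cnt >= 2*j + 20 or 6*j <= cnt - 32)
Before j := j - 2: cnt >= 6 and j != 1 and (cnt >= 2*j + 16 or 6*j <= cnt - 20)
Before cnt := 3*j - 9: 3*j >= 15 and j != 1 and (j >= 25 or 3*j <= -29)
Answer: WP = 3*j >= 15 and j != 1 and (j >= 25 or 3*j <= -29)


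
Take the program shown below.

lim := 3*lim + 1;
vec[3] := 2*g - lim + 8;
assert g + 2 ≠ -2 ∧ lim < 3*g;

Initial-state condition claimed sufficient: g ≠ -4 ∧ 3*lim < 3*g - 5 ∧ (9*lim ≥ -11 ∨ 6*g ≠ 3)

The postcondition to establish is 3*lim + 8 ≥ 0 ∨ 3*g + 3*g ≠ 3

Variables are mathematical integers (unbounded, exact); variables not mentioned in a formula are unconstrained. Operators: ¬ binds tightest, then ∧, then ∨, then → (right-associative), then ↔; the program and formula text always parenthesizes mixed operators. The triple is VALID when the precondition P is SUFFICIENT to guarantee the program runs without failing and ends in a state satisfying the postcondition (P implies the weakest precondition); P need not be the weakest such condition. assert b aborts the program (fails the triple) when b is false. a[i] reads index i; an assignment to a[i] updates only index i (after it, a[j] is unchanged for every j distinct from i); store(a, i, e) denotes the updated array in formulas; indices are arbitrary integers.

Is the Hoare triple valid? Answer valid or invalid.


Working backward. After the program, the postcondition 3*lim + 8 ≥ 0 ∨ 3*g + 3*g ≠ 3 must hold; in canonical form it is 3*lim ≥ -8 ∨ 6*g ≠ 3.
Before assert g + 2 ≠ -2 ∧ lim < 3*g: g ≠ -4 ∧ lim < 3*g ∧ (3*lim ≥ -8 ∨ 6*g ≠ 3)
Before vec[3] := 2*g - lim + 8: g ≠ -4 ∧ lim < 3*g ∧ (3*lim ≥ -8 ∨ 6*g ≠ 3)
Before lim := 3*lim + 1: g ≠ -4 ∧ 3*lim < 3*g - 1 ∧ (9*lim ≥ -11 ∨ 6*g ≠ 3)
The weakest precondition is g ≠ -4 ∧ 3*lim < 3*g - 1 ∧ (9*lim ≥ -11 ∨ 6*g ≠ 3).
Check whether g ≠ -4 ∧ 3*lim < 3*g - 5 ∧ (9*lim ≥ -11 ∨ 6*g ≠ 3) implies it.
Every state satisfying the precondition satisfies the weakest precondition: the implication holds.
Answer: valid


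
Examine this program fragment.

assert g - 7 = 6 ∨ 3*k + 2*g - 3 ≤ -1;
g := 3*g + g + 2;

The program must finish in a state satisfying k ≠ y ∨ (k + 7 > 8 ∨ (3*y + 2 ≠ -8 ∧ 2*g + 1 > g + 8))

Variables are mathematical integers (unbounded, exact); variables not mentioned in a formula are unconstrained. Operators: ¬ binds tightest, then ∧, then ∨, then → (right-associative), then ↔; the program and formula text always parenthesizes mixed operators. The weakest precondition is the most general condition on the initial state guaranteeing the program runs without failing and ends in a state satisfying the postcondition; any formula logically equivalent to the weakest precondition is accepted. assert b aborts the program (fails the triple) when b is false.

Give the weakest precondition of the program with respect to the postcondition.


Working backward. After the program, the postcondition k ≠ y ∨ (k + 7 > 8 ∨ (3*y + 2 ≠ -8 ∧ 2*g + 1 > g + 8)) must hold; in canonical form it is k ≠ y ∨ k > 1 ∨ (3*y ≠ -10 ∧ g > 7).
Before g := 3*g + g + 2: k ≠ y ∨ k > 1 ∨ (3*y ≠ -10 ∧ 4*g > 5)
Before assert g - 7 = 6 ∨ 3*k + 2*g - 3 ≤ -1: (g = 13 ∨ 2*g + 3*k ≤ 2) ∧ (k ≠ y ∨ k > 1 ∨ (3*y ≠ -10 ∧ 4*g > 5))
Answer: WP = (g = 13 ∨ 2*g + 3*k ≤ 2) ∧ (k ≠ y ∨ k > 1 ∨ (3*y ≠ -10 ∧ 4*g > 5))


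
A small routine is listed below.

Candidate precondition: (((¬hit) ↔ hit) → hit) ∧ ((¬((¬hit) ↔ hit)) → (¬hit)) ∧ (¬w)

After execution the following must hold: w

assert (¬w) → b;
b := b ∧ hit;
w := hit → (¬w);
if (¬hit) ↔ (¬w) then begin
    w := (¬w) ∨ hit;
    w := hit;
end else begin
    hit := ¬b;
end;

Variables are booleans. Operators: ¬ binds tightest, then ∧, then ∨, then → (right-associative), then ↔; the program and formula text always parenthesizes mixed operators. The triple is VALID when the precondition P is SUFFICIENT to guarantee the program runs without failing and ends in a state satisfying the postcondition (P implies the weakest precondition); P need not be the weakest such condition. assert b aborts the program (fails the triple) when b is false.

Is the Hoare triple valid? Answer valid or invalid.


Working backward. After the program, w must hold.
Then branch requires hit; else branch requires w.
Before the if: (((¬hit) ↔ (¬w)) → hit) ∧ ((¬((¬hit) ↔ (¬w))) → w)
Before w := hit → (¬w): (((¬hit) ↔ (¬(hit → (¬w)))) → hit) ∧ ((¬((¬hit) ↔ (¬(hit → (¬w))))) → (hit → (¬w)))
Before b := b ∧ hit: (((¬hit) ↔ (¬(hit → (¬w)))) → hit) ∧ ((¬((¬hit) ↔ (¬(hit → (¬w))))) → (hit → (¬w)))
Before assert (¬w) → b: ((¬w) → b) ∧ (((¬hit) ↔ (¬(hit → (¬w)))) → hit) ∧ ((¬((¬hit) ↔ (¬(hit → (¬w))))) → (hit → (¬w)))
The weakest precondition is ((¬w) → b) ∧ (((¬hit) ↔ (¬(hit → (¬w)))) → hit) ∧ ((¬((¬hit) ↔ (¬(hit → (¬w))))) → (hit → (¬w))).
Check whether (((¬hit) ↔ hit) → hit) ∧ ((¬((¬hit) ↔ hit)) → (¬hit)) ∧ (¬w) implies it.
Countermodel: at the initial state b = false, hit = false, w = false, the precondition holds but the weakest precondition fails.
Answer: invalid


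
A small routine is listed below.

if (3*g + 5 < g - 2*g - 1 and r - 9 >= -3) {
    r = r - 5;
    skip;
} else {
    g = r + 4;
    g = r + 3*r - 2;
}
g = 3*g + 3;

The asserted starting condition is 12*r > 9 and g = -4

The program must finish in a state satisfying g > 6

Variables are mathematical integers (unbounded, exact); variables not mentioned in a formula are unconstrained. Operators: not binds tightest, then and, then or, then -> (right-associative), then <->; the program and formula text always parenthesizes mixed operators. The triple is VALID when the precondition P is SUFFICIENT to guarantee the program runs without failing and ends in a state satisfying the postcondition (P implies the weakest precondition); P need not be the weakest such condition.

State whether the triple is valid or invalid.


Working backward. After the program, g > 6 must hold.
Before g := 3*g + 3: 3*g > 3
Then branch requires 3*g > 3; else branch requires 12*r > 9.
Before the if: ((4*g < -6 and r >= 6) -> 3*g > 3) and ((not (4*g < -6 and r >= 6)) -> 12*r > 9)
The weakest precondition is ((4*g < -6 and r >= 6) -> 3*g > 3) and ((not (4*g < -6 and r >= 6)) -> 12*r > 9).
Check whether 12*r > 9 and g = -4 implies it.
Countermodel: at the initial state g = -4, r = 6, the precondition holds but the weakest precondition fails.
Answer: invalid


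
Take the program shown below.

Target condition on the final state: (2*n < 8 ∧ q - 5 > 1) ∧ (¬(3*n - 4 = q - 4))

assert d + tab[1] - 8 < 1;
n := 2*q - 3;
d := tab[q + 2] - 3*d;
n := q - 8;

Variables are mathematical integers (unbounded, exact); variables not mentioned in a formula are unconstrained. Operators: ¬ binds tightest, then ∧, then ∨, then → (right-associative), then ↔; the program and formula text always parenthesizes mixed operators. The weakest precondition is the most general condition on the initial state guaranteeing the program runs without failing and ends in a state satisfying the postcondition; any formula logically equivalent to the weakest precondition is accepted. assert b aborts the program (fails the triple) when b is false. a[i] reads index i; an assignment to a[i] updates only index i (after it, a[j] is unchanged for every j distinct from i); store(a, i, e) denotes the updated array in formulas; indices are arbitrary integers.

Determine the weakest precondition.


Working backward. After the program, the postcondition (2*n < 8 ∧ q - 5 > 1) ∧ (¬(3*n - 4 = q - 4)) must hold; in canonical form it is 2*n < 8 ∧ q > 6 ∧ (¬(3*n = q)).
Before n := q - 8: 2*q < 24 ∧ q > 6 ∧ (¬(2*q = 24))
Before d := tab[q + 2] - 3*d: 2*q < 24 ∧ q > 6 ∧ (¬(2*q = 24))
Before n := 2*q - 3: 2*q < 24 ∧ q > 6 ∧ (¬(2*q = 24))
Before assert d + tab[1] - 8 < 1: tab[1] + d < 9 ∧ 2*q < 24 ∧ q > 6 ∧ (¬(2*q = 24))
Answer: WP = tab[1] + d < 9 ∧ 2*q < 24 ∧ q > 6 ∧ (¬(2*q = 24))


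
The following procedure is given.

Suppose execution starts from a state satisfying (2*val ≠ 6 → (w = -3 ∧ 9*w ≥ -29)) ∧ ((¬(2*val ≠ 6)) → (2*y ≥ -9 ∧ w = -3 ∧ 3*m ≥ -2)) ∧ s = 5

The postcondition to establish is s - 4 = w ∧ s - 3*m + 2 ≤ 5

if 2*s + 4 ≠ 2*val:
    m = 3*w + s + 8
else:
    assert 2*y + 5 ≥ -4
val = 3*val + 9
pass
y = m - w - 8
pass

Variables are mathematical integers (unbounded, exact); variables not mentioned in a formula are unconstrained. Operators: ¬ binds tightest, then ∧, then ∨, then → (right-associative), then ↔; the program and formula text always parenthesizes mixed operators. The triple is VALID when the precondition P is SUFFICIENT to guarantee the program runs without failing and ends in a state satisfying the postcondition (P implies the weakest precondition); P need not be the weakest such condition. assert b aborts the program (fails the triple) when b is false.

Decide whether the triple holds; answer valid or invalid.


Working backward. After the program, the postcondition s - 4 = w ∧ s - 3*m + 2 ≤ 5 must hold; in canonical form it is s = w + 4 ∧ s ≤ 3*m + 3.
Before skip: s = w + 4 ∧ s ≤ 3*m + 3
Before y := m - w - 8: s = w + 4 ∧ s ≤ 3*m + 3
Before skip: s = w + 4 ∧ s ≤ 3*m + 3
Before val := 3*val + 9: s = w + 4 ∧ s ≤ 3*m + 3
Then branch requires s = w + 4 ∧ 2*s + 9*w ≥ -27; else branch requires 2*y ≥ -9 ∧ s = w + 4 ∧ s ≤ 3*m + 3.
Before the if: (2*s ≠ 2*val - 4 → (s = w + 4 ∧ 2*s + 9*w ≥ -27)) ∧ ((¬(2*s ≠ 2*val - 4)) → (2*y ≥ -9 ∧ s = w + 4 ∧ s ≤ 3*m + 3))
The weakest precondition is (2*s ≠ 2*val - 4 → (s = w + 4 ∧ 2*s + 9*w ≥ -27)) ∧ ((¬(2*s ≠ 2*val - 4)) → (2*y ≥ -9 ∧ s = w + 4 ∧ s ≤ 3*m + 3)).
Check whether (2*val ≠ 6 → (w = -3 ∧ 9*w ≥ -29)) ∧ ((¬(2*val ≠ 6)) → (2*y ≥ -9 ∧ w = -3 ∧ 3*m ≥ -2)) ∧ s = 5 implies it.
Countermodel: at the initial state m = 0, s = 5, val = 3, w = -3, y = -4, the precondition holds but the weakest precondition fails.
Answer: invalid


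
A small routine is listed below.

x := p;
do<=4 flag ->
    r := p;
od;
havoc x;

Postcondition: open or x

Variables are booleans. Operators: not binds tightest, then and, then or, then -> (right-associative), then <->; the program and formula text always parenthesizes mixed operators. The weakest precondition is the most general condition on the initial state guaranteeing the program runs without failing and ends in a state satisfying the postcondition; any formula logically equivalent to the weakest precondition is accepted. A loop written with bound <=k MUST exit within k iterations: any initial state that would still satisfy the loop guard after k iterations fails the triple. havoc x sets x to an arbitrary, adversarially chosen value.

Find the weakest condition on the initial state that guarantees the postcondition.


Working backward. After the program, open or x must hold.
Before havoc x: open
Before the loop (bound <=4), unroll the exhaustion recursion (WP_0 = exit-now case; WP_j = one more guarded iteration, up to j = 4):
  WP_0: (not flag) and open
  WP_1: (flag -> ((not flag) and open)) and ((not flag) -> open)
  WP_2: (flag -> ((flag -> ((not flag) and open)) and ((not flag) -> open))) and ((not flag) -> open)
  WP_3: (flag -> ((flag -> ((flag -> ((not flag) and open)) and ((not flag) -> open))) and ((not flag) -> open))) and ((not flag) -> open)
  WP_4: (flag -> ((flag -> ((flag -> ((flag -> ((not flag) and open)) and ((not flag) -> open))) and ((not flag) -> open))) and ((not flag) -> open))) and ((not flag) -> open)
So before the loop: (flag -> ((flag -> ((flag -> ((flag -> ((not flag) and open)) and ((not flag) -> open))) and ((not flag) -> open))) and ((not flag) -> open))) and ((not flag) -> open)
Before x := p: (flag -> ((flag -> ((flag -> ((flag -> ((not flag) and open)) and ((not flag) -> open))) and ((not flag) -> open))) and ((not flag) -> open))) and ((not flag) -> open)
Answer: WP = (flag -> ((flag -> ((flag -> ((flag -> ((not flag) and open)) and ((not flag) -> open))) and ((not flag) -> open))) and ((not flag) -> open))) and ((not flag) -> open)


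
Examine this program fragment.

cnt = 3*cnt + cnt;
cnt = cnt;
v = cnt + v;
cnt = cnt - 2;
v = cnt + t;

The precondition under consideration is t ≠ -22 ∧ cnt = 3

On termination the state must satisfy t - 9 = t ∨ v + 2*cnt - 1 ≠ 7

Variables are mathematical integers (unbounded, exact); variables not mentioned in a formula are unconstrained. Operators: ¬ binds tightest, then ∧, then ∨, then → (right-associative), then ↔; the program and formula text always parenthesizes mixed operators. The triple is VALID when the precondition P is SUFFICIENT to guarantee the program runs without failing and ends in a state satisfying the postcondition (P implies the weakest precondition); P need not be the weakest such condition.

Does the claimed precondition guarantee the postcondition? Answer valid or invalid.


Working backward. After the program, the postcondition t - 9 = t ∨ v + 2*cnt - 1 ≠ 7 must hold; in canonical form it is 2*cnt + v ≠ 8.
Before v := cnt + t: 3*cnt + t ≠ 8
Before cnt := cnt - 2: 3*cnt + t ≠ 14
Before v := cnt + v: 3*cnt + t ≠ 14
Before cnt := cnt: 3*cnt + t ≠ 14
Before cnt := 3*cnt + cnt: 12*cnt + t ≠ 14
The weakest precondition is 12*cnt + t ≠ 14.
Check whether t ≠ -22 ∧ cnt = 3 implies it.
Every state satisfying the precondition satisfies the weakest precondition: the implication holds.
Answer: valid


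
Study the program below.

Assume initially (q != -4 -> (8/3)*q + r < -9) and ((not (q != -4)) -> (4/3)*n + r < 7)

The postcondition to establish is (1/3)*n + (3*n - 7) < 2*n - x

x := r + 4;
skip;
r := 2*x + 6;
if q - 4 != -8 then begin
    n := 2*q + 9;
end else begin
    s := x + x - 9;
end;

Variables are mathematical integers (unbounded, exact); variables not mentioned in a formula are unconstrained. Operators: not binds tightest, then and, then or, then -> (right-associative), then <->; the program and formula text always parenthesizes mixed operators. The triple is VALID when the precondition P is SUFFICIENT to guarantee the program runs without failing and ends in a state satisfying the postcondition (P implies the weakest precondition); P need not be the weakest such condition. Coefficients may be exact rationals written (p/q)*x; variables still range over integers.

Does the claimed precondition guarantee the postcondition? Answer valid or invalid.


Working backward. After the program, the postcondition (1/3)*n + (3*n - 7) < 2*n - x must hold; in canonical form it is (4/3)*n + x < 7.
Then branch requires (8/3)*q + x < -5; else branch requires (4/3)*n + x < 7.
Before the if: (q != -4 -> (8/3)*q + x < -5) and ((not (q != -4)) -> (4/3)*n + x < 7)
Before r := 2*x + 6: (q != -4 -> (8/3)*q + x < -5) and ((not (q != -4)) -> (4/3)*n + x < 7)
Before skip: (q != -4 -> (8/3)*q + x < -5) and ((not (q != -4)) -> (4/3)*n + x < 7)
Before x := r + 4: (q != -4 -> (8/3)*q + r < -9) and ((not (q != -4)) -> (4/3)*n + r < 3)
The weakest precondition is (q != -4 -> (8/3)*q + r < -9) and ((not (q != -4)) -> (4/3)*n + r < 3).
Check whether (q != -4 -> (8/3)*q + r < -9) and ((not (q != -4)) -> (4/3)*n + r < 7) implies it.
Countermodel: at the initial state n = 0, q = -4, r = 3, the precondition holds but the weakest precondition fails.
Answer: invalid
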